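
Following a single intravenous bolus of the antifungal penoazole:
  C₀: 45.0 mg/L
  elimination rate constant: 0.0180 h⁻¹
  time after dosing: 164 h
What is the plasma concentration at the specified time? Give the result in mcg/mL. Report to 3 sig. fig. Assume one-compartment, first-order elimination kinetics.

2.35 mcg/mL

C = C₀ · e^(−k·t) = 45.00 × e^(−0.01800 × 164)
  = 45.00 × 0.05224 = 2.351 mg/L
(2.351 mg/L = 2.351 mcg/mL)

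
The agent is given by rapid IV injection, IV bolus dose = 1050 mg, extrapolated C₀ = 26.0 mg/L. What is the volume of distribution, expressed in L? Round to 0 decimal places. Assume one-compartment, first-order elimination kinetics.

Vd = Dose / C₀ = 1050 / 26.0 = 40.38 L

40 L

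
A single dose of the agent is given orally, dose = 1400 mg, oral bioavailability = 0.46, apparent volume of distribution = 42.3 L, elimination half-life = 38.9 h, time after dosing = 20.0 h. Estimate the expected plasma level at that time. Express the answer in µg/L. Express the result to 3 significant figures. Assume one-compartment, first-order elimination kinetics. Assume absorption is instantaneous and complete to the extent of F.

10700 µg/L

Amount reaching circulation = F × Dose = 0.46 × 1400 = 644.0 mg
C₀ = F·Dose / Vd = 644.0 / 42.3 = 15.22 mg/L
k = ln2 / t½ = 0.693147 / 38.9 = 0.01782 h⁻¹
C = C₀ · e^(−k·t) = 15.22 × e^(−0.01782 × 20.0)
  = 15.22 × 0.7002 = 10.66 mg/L
Convert: 10.66 mg/L × 1000 = 10660 µg/L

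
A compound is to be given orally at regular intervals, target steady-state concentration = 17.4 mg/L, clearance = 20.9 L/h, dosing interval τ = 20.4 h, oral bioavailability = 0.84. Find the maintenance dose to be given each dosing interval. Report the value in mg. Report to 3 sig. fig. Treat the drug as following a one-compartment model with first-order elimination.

8830 mg

At steady state, F × (Dose/τ) = Css × CL.
Dose = Css × CL × τ / F = 17.4 × 20.90 × 20.4 / 0.84 = 8832 mg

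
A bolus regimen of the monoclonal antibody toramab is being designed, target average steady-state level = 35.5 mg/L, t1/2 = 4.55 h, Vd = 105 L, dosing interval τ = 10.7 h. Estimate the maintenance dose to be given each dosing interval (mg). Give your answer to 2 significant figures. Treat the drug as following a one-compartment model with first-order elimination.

6100 mg

k = ln2 / t½ = 0.693147 / 4.55 = 0.1523 h⁻¹
CL = k × Vd = 0.1523 × 105 = 15.99 L/h
At steady state, Dose/τ = Css × CL.
Dose = Css × CL × τ = 35.5 × 15.99 × 10.7 = 6074 mg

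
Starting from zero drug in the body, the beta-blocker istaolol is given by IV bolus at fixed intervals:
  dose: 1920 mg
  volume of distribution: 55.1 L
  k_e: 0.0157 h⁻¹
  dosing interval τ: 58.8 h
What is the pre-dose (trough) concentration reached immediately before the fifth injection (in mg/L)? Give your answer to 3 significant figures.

22.4 mg/L

C₀ per dose = Dose / Vd = 1920 / 55.1 = 34.85 mg/L
Fraction remaining after one interval: r = e^(−kτ) = e^(−0.01570 × 58.8) = 0.3973
Before dose 5, 4 doses have been given (aged 1τ, 2τ, 3τ, 4τ).
C_trough = C₀ × (r + r² + … + r^4) = C₀ × r(1−r^4)/(1−r)
        = 34.85 × 0.3973 × (1 − 0.02492) / (1 − 0.3973) = 22.40 mg/L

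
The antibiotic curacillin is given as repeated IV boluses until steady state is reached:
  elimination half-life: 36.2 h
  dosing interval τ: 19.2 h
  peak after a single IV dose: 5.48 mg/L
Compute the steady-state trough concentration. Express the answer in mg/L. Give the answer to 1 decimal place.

12.3 mg/L

k = ln2 / t½ = 0.693147 / 36.2 = 0.01915 h⁻¹
e^(−kτ) = e^(−0.01915 × 19.2) = 0.6923
Accumulation ratio R = 1 / (1 − e^(−kτ)) = 1 / (1 − 0.6923) = 3.250
Steady-state trough = C₀ × R × e^(−kτ) = 5.48 × 3.250 × 0.6923 = 12.33 mg/L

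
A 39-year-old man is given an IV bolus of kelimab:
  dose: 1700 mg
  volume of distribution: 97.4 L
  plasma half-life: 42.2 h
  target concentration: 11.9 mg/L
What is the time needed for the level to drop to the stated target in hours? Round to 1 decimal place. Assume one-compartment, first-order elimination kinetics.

23.3 h

C₀ = Dose / Vd = 1700 / 97.4 = 17.45 mg/L
k = ln2 / t½ = 0.693147 / 42.2 = 0.01643 h⁻¹
t = ln(C₀ / C) / k = ln(17.45 / 11.9) / 0.01643
  = ln(1.466) / 0.01643 = 0.3825 / 0.01643 = 23.28 h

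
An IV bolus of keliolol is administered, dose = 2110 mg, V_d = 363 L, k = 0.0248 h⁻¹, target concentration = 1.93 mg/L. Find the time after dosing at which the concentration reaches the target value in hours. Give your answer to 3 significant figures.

44.5 h

C₀ = Dose / Vd = 2110 / 363 = 5.813 mg/L
t = ln(C₀ / C) / k = ln(5.813 / 1.93) / 0.02480
  = ln(3.012) / 0.02480 = 1.103 / 0.02480 = 44.48 h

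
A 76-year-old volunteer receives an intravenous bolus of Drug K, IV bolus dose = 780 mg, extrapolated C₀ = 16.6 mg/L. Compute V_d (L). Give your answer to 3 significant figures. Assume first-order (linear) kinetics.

Vd = Dose / C₀ = 780.0 / 16.6 = 46.99 L

47.0 L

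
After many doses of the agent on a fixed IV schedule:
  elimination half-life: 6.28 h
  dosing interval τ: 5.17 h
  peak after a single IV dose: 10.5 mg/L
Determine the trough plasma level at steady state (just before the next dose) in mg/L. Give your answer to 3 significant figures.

k = ln2 / t½ = 0.693147 / 6.28 = 0.1104 h⁻¹
e^(−kτ) = e^(−0.1104 × 5.17) = 0.5651
Accumulation ratio R = 1 / (1 − e^(−kτ)) = 1 / (1 − 0.5651) = 2.299
Steady-state trough = C₀ × R × e^(−kτ) = 10.5 × 2.299 × 0.5651 = 13.64 mg/L

13.6 mg/L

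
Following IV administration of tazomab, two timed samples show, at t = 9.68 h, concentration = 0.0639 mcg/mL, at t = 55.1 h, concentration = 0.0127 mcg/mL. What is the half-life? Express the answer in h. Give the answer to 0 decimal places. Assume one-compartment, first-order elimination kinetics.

k = ln(C₁/C₂) / (t₂ − t₁) = ln(0.0639/0.0127) / (55.1 − 9.68)
  = 1.616 / 45.42 = 0.03558 h⁻¹
t½ = ln2 / k = 0.693147 / 0.03558 = 19.48 h

19 h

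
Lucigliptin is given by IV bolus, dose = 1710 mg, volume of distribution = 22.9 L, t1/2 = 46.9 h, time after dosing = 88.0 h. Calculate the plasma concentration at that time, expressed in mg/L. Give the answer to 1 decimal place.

C₀ = Dose / Vd = 1710 / 22.9 = 74.67 mg/L
k = ln2 / t½ = 0.693147 / 46.9 = 0.01478 h⁻¹
C = C₀ · e^(−k·t) = 74.67 × e^(−0.01478 × 88.0)
  = 74.67 × 0.2724 = 20.34 mg/L

20.3 mg/L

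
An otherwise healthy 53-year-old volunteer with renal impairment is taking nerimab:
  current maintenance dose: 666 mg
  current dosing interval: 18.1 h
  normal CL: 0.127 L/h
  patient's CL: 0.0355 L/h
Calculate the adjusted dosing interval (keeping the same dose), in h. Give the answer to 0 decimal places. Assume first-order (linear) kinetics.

65 h

To keep the same average steady-state level, dosing rate must scale with clearance.
CL ratio = 0.0355 / 0.127 = 0.2795
New interval (same dose) = 18.1 / 0.2795 = 64.76 h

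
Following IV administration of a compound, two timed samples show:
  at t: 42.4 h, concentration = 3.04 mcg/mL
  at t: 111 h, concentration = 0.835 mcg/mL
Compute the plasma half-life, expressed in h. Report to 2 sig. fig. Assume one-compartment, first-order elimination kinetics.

37 h

k = ln(C₁/C₂) / (t₂ − t₁) = ln(3.04/0.835) / (111 − 42.4)
  = 1.292 / 68.60 = 0.01883 h⁻¹
t½ = ln2 / k = 0.693147 / 0.01883 = 36.81 h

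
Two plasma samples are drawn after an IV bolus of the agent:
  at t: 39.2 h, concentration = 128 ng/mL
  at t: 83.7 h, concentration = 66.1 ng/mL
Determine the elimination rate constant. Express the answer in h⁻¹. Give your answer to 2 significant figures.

0.015 h⁻¹

k = ln(C₁/C₂) / (t₂ − t₁) = ln(128/66.1) / (83.7 − 39.2)
  = 0.6609 / 44.50 = 0.01485 h⁻¹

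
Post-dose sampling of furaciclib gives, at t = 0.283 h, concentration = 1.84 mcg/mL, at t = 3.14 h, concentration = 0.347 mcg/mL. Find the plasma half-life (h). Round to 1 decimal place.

1.2 h

k = ln(C₁/C₂) / (t₂ − t₁) = ln(1.84/0.347) / (3.14 − 0.283)
  = 1.668 / 2.857 = 0.5838 h⁻¹
t½ = ln2 / k = 0.693147 / 0.5838 = 1.187 h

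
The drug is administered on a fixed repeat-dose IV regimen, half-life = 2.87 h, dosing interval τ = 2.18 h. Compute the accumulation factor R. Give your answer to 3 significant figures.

2.44

k = ln2 / t½ = 0.693147 / 2.87 = 0.2415 h⁻¹
e^(−kτ) = e^(−0.2415 × 2.18) = 0.5907
Accumulation ratio R = 1 / (1 − e^(−kτ)) = 1 / (1 − 0.5907) = 2.443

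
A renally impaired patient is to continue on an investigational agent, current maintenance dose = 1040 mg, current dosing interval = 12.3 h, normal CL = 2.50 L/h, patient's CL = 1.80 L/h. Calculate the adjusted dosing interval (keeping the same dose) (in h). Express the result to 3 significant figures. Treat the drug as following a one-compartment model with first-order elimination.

To keep the same average steady-state level, dosing rate must scale with clearance.
CL ratio = 1.80 / 2.50 = 0.7200
New interval (same dose) = 12.3 / 0.7200 = 17.08 h

17.1 h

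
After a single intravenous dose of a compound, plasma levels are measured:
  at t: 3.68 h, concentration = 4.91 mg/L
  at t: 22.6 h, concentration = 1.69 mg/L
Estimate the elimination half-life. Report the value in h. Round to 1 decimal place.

12.3 h

k = ln(C₁/C₂) / (t₂ − t₁) = ln(4.91/1.69) / (22.6 − 3.68)
  = 1.067 / 18.92 = 0.05640 h⁻¹
t½ = ln2 / k = 0.693147 / 0.05640 = 12.29 h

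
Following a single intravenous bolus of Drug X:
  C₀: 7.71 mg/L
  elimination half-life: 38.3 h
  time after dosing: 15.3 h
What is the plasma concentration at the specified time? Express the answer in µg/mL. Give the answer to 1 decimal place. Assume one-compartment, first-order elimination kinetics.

5.8 µg/mL

k = ln2 / t½ = 0.693147 / 38.3 = 0.01810 h⁻¹
C = C₀ · e^(−k·t) = 7.710 × e^(−0.01810 × 15.3)
  = 7.710 × 0.7581 = 5.845 mg/L
(5.845 mg/L = 5.845 µg/mL)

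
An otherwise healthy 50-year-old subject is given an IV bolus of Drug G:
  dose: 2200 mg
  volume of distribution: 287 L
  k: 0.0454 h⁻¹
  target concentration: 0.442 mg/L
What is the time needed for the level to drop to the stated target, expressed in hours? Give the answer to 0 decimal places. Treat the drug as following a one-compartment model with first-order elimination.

C₀ = Dose / Vd = 2200 / 287 = 7.666 mg/L
t = ln(C₀ / C) / k = ln(7.666 / 0.442) / 0.04540
  = ln(17.34) / 0.04540 = 2.853 / 0.04540 = 62.84 h

63 h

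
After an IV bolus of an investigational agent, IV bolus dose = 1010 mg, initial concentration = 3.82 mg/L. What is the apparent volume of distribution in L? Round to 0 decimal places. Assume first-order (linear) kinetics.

Vd = Dose / C₀ = 1010 / 3.82 = 264.4 L

264 L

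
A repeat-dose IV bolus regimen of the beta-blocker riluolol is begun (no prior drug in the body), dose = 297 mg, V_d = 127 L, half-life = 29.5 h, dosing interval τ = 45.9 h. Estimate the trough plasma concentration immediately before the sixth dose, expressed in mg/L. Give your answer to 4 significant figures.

C₀ per dose = Dose / Vd = 297 / 127 = 2.339 mg/L
k = ln2 / t½ = 0.693147 / 29.5 = 0.02350 h⁻¹
Fraction remaining after one interval: r = e^(−kτ) = e^(−0.02350 × 45.9) = 0.3401
Before dose 6, 5 doses have been given (aged 1τ, 2τ, 3τ, 4τ, 5τ).
C_trough = C₀ × (r + r² + … + r^5) = C₀ × r(1−r^5)/(1−r)
        = 2.339 × 0.3401 × (1 − 0.004550) / (1 − 0.3401) = 1.200 mg/L

1.200 mg/L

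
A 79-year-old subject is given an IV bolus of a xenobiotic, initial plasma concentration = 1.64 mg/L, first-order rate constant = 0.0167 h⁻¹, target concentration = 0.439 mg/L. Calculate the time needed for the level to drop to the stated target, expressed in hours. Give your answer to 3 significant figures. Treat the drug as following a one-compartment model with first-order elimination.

78.9 h

t = ln(C₀ / C) / k = ln(1.640 / 0.439) / 0.01670
  = ln(3.736) / 0.01670 = 1.318 / 0.01670 = 78.92 h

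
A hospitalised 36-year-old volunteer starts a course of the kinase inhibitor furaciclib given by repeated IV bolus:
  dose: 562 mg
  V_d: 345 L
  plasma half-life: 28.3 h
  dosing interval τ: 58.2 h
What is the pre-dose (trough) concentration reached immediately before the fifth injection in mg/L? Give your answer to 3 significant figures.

0.514 mg/L

C₀ per dose = Dose / Vd = 562 / 345 = 1.629 mg/L
k = ln2 / t½ = 0.693147 / 28.3 = 0.02449 h⁻¹
Fraction remaining after one interval: r = e^(−kτ) = e^(−0.02449 × 58.2) = 0.2404
Before dose 5, 4 doses have been given (aged 1τ, 2τ, 3τ, 4τ).
C_trough = C₀ × (r + r² + … + r^4) = C₀ × r(1−r^4)/(1−r)
        = 1.629 × 0.2404 × (1 − 0.003340) / (1 − 0.2404) = 0.5138 mg/L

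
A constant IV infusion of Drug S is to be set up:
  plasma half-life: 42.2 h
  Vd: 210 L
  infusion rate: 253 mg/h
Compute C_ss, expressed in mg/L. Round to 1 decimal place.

k = ln2 / t½ = 0.693147 / 42.2 = 0.01643 h⁻¹
CL = k × Vd = 0.01643 × 210 = 3.450 L/h
At steady state Css = R₀ / CL = 253 / 3.450 = 73.33 mg/L

73.3 mg/L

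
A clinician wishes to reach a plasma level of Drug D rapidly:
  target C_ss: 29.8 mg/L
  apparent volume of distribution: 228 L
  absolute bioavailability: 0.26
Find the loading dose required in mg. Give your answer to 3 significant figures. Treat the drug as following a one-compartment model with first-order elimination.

LD = Css × Vd / F = 29.8 × 228 / 0.26 = 26130 mg

26100 mg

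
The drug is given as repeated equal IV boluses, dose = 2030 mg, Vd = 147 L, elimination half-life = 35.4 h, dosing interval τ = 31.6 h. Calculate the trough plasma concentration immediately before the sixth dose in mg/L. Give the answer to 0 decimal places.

15 mg/L

C₀ per dose = Dose / Vd = 2030 / 147 = 13.81 mg/L
k = ln2 / t½ = 0.693147 / 35.4 = 0.01958 h⁻¹
Fraction remaining after one interval: r = e^(−kτ) = e^(−0.01958 × 31.6) = 0.5386
Before dose 6, 5 doses have been given (aged 1τ, 2τ, 3τ, 4τ, 5τ).
C_trough = C₀ × (r + r² + … + r^5) = C₀ × r(1−r^5)/(1−r)
        = 13.81 × 0.5386 × (1 − 0.04532) / (1 − 0.5386) = 15.39 mg/L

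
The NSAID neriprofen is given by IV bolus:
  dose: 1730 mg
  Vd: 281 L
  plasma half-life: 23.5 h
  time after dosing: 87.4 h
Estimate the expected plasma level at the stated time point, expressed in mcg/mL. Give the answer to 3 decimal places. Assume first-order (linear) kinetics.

0.467 mcg/mL

C₀ = Dose / Vd = 1730 / 281 = 6.157 mg/L
k = ln2 / t½ = 0.693147 / 23.5 = 0.02950 h⁻¹
C = C₀ · e^(−k·t) = 6.157 × e^(−0.02950 × 87.4)
  = 6.157 × 0.07590 = 0.4673 mg/L
(0.4673 mg/L = 0.4673 mcg/mL)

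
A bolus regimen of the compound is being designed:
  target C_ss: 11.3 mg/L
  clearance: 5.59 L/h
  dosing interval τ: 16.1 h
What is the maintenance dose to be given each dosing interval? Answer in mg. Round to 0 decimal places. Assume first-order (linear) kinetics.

At steady state, Dose/τ = Css × CL.
Dose = Css × CL × τ = 11.3 × 5.590 × 16.1 = 1017 mg

1017 mg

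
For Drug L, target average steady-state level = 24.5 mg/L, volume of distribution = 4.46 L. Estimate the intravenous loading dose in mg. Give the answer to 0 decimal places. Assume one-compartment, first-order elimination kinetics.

LD = Css × Vd = 24.5 × 4.46 = 109.3 mg

109 mg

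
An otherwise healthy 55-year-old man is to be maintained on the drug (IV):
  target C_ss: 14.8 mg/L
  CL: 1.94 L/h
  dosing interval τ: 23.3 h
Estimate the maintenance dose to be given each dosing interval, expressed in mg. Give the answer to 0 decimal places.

At steady state, Dose/τ = Css × CL.
Dose = Css × CL × τ = 14.8 × 1.940 × 23.3 = 669.0 mg

669 mg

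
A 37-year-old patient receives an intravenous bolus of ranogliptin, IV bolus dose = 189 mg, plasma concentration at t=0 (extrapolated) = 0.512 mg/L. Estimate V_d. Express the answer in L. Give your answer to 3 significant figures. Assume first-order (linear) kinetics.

Vd = Dose / C₀ = 189.0 / 0.512 = 369.1 L

369 L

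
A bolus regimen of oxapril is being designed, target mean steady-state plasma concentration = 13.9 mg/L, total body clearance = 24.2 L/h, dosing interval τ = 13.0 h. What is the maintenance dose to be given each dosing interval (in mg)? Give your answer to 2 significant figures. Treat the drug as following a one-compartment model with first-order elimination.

At steady state, Dose/τ = Css × CL.
Dose = Css × CL × τ = 13.9 × 24.20 × 13.0 = 4373 mg

4400 mg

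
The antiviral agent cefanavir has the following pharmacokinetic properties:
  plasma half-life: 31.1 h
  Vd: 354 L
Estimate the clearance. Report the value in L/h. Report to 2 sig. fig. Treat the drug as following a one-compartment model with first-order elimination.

k = ln2 / t½ = 0.693147 / 31.1 = 0.02229 h⁻¹
CL = k × Vd = 0.02229 × 354 = 7.891 L/h

7.9 L/h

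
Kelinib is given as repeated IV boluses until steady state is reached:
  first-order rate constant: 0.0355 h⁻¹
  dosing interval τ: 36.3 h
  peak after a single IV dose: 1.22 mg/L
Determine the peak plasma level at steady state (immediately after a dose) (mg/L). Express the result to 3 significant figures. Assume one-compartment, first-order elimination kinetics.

e^(−kτ) = e^(−0.03550 × 36.3) = 0.2756
Accumulation ratio R = 1 / (1 − e^(−kτ)) = 1 / (1 − 0.2756) = 1.380
Steady-state peak = C₀ × R = 1.22 × 1.380 = 1.684 mg/L

1.68 mg/L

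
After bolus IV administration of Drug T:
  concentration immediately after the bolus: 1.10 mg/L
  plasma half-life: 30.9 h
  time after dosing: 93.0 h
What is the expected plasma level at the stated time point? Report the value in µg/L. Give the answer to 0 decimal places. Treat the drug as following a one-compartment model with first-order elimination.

k = ln2 / t½ = 0.693147 / 30.9 = 0.02243 h⁻¹
C = C₀ · e^(−k·t) = 1.100 × e^(−0.02243 × 93.0)
  = 1.100 × 0.1242 = 0.1366 mg/L
Convert: 0.1366 mg/L × 1000 = 136.6 µg/L

137 µg/L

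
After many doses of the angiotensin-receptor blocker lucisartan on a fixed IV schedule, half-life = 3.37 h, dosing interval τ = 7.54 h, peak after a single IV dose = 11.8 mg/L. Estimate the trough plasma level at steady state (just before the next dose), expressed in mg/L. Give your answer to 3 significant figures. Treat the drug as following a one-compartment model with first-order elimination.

k = ln2 / t½ = 0.693147 / 3.37 = 0.2057 h⁻¹
e^(−kτ) = e^(−0.2057 × 7.54) = 0.2120
Accumulation ratio R = 1 / (1 − e^(−kτ)) = 1 / (1 − 0.2120) = 1.269
Steady-state trough = C₀ × R × e^(−kτ) = 11.8 × 1.269 × 0.2120 = 3.175 mg/L

3.18 mg/L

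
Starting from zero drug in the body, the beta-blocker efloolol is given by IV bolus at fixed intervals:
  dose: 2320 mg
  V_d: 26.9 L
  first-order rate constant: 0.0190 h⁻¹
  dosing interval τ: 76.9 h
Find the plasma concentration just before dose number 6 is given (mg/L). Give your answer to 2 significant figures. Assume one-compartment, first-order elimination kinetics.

C₀ per dose = Dose / Vd = 2320 / 26.9 = 86.25 mg/L
Fraction remaining after one interval: r = e^(−kτ) = e^(−0.01900 × 76.9) = 0.2320
Before dose 6, 5 doses have been given (aged 1τ, 2τ, 3τ, 4τ, 5τ).
C_trough = C₀ × (r + r² + … + r^5) = C₀ × r(1−r^5)/(1−r)
        = 86.25 × 0.2320 × (1 − 0.0006721) / (1 − 0.2320) = 26.04 mg/L

26 mg/L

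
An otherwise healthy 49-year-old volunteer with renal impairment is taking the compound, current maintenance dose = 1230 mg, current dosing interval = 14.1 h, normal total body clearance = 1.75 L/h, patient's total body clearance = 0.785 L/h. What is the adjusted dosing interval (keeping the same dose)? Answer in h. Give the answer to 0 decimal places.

To keep the same average steady-state level, dosing rate must scale with clearance.
CL ratio = 0.785 / 1.75 = 0.4486
New interval (same dose) = 14.1 / 0.4486 = 31.43 h

31 h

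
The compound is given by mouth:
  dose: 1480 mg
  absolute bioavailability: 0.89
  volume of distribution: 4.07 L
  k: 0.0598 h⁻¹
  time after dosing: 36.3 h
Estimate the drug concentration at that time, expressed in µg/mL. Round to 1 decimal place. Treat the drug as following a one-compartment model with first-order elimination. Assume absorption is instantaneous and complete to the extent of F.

36.9 µg/mL

Amount reaching circulation = F × Dose = 0.89 × 1480 = 1317 mg
C₀ = F·Dose / Vd = 1317 / 4.07 = 323.6 mg/L
C = C₀ · e^(−k·t) = 323.6 × e^(−0.05980 × 36.3)
  = 323.6 × 0.1141 = 36.92 mg/L
(36.92 mg/L = 36.92 µg/mL)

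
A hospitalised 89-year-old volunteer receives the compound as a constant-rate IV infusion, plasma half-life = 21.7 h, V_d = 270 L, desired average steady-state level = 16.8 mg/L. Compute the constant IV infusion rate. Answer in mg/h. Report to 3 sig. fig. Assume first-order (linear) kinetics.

k = ln2 / t½ = 0.693147 / 21.7 = 0.03194 h⁻¹
CL = k × Vd = 0.03194 × 270 = 8.624 L/h
At steady state, infusion rate R₀ = Css × CL = 16.8 × 8.624 = 144.9 mg/h

145 mg/h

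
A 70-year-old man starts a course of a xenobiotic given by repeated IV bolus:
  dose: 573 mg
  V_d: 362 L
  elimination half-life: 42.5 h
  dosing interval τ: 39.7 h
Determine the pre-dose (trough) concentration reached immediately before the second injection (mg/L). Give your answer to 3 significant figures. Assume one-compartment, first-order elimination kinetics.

0.828 mg/L

C₀ per dose = Dose / Vd = 573 / 362 = 1.583 mg/L
k = ln2 / t½ = 0.693147 / 42.5 = 0.01631 h⁻¹
Fraction remaining after one interval: r = e^(−kτ) = e^(−0.01631 × 39.7) = 0.5233
Before dose 2, 1 dose has been given (aged 1τ).
C_trough = C₀ × r = 1.583 × 0.5233 = 0.8284 mg/L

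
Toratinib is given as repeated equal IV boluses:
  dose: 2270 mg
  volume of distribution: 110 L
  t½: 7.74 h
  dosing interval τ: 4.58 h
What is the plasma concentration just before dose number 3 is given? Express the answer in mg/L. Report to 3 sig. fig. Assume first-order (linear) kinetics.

C₀ per dose = Dose / Vd = 2270 / 110 = 20.64 mg/L
k = ln2 / t½ = 0.693147 / 7.74 = 0.08955 h⁻¹
Fraction remaining after one interval: r = e^(−kτ) = e^(−0.08955 × 4.58) = 0.6636
Before dose 3, 2 doses have been given (aged 1τ, 2τ).
C_trough = C₀ × (r + r²) = 20.64 × (0.6636 + 0.4404) = 22.79 mg/L

22.8 mg/L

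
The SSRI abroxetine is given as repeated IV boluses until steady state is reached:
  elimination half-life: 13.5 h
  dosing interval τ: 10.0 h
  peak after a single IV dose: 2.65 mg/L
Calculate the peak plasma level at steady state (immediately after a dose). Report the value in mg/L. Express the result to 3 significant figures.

6.60 mg/L

k = ln2 / t½ = 0.693147 / 13.5 = 0.05134 h⁻¹
e^(−kτ) = e^(−0.05134 × 10.0) = 0.5985
Accumulation ratio R = 1 / (1 − e^(−kτ)) = 1 / (1 − 0.5985) = 2.491
Steady-state peak = C₀ × R = 2.65 × 2.491 = 6.601 mg/L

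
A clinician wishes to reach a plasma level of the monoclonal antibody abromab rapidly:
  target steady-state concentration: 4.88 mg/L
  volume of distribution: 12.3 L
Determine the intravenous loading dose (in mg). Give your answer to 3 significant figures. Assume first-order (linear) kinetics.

60.0 mg

LD = Css × Vd = 4.88 × 12.3 = 60.02 mg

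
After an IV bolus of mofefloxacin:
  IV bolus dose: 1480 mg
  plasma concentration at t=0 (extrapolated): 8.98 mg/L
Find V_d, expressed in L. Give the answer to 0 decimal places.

165 L

Vd = Dose / C₀ = 1480 / 8.98 = 164.8 L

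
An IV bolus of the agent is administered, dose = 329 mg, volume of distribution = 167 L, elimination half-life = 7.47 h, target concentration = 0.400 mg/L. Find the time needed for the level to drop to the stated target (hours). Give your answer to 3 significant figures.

C₀ = Dose / Vd = 329.0 / 167 = 1.970 mg/L
k = ln2 / t½ = 0.693147 / 7.47 = 0.09279 h⁻¹
t = ln(C₀ / C) / k = ln(1.970 / 0.400) / 0.09279
  = ln(4.925) / 0.09279 = 1.594 / 0.09279 = 17.18 h

17.2 h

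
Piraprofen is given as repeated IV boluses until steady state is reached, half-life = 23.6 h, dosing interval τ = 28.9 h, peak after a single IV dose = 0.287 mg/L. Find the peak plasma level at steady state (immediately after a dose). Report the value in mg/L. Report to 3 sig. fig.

k = ln2 / t½ = 0.693147 / 23.6 = 0.02937 h⁻¹
e^(−kτ) = e^(−0.02937 × 28.9) = 0.4279
Accumulation ratio R = 1 / (1 − e^(−kτ)) = 1 / (1 − 0.4279) = 1.748
Steady-state peak = C₀ × R = 0.287 × 1.748 = 0.5017 mg/L

0.502 mg/L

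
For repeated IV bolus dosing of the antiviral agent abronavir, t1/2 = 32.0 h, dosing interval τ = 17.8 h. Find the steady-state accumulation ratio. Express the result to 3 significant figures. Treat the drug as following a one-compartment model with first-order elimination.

k = ln2 / t½ = 0.693147 / 32.0 = 0.02166 h⁻¹
e^(−kτ) = e^(−0.02166 × 17.8) = 0.6801
Accumulation ratio R = 1 / (1 − e^(−kτ)) = 1 / (1 − 0.6801) = 3.126

3.13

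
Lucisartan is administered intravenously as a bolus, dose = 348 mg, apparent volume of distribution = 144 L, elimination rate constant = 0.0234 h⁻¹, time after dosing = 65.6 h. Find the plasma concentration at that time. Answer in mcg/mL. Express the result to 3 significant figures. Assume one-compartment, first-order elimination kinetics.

0.521 mcg/mL

C₀ = Dose / Vd = 348.0 / 144 = 2.417 mg/L
C = C₀ · e^(−k·t) = 2.417 × e^(−0.02340 × 65.6)
  = 2.417 × 0.2154 = 0.5206 mg/L
(0.5206 mg/L = 0.5206 mcg/mL)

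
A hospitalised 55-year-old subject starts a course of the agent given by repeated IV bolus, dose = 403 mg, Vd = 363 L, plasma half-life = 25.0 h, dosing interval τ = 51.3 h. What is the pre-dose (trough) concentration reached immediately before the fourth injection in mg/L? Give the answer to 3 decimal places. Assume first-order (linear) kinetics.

C₀ per dose = Dose / Vd = 403 / 363 = 1.110 mg/L
k = ln2 / t½ = 0.693147 / 25.0 = 0.02773 h⁻¹
Fraction remaining after one interval: r = e^(−kτ) = e^(−0.02773 × 51.3) = 0.2411
Before dose 4, 3 doses have been given (aged 1τ, 2τ, 3τ).
C_trough = C₀ × (r + r² + … + r^3) = C₀ × r(1−r^3)/(1−r)
        = 1.110 × 0.2411 × (1 − 0.01401) / (1 − 0.2411) = 0.3477 mg/L

0.348 mg/L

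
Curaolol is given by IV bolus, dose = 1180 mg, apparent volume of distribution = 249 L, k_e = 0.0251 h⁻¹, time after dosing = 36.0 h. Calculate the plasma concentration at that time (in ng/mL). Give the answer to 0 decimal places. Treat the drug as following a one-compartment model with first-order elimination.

C₀ = Dose / Vd = 1180 / 249 = 4.739 mg/L
C = C₀ · e^(−k·t) = 4.739 × e^(−0.02510 × 36.0)
  = 4.739 × 0.4051 = 1.920 mg/L
Convert: 1.920 mg/L × 1000 = 1920 ng/mL

1920 ng/mL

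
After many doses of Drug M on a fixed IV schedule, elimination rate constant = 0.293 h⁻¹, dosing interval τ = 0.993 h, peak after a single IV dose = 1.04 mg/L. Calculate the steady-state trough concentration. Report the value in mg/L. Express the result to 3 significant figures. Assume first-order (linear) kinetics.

e^(−kτ) = e^(−0.2930 × 0.993) = 0.7476
Accumulation ratio R = 1 / (1 − e^(−kτ)) = 1 / (1 − 0.7476) = 3.962
Steady-state trough = C₀ × R × e^(−kτ) = 1.04 × 3.962 × 0.7476 = 3.080 mg/L

3.08 mg/L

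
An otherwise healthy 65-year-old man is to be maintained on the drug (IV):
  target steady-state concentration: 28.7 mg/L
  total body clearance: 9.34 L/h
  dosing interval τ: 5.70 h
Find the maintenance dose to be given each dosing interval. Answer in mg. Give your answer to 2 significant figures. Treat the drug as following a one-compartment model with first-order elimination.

1500 mg

At steady state, Dose/τ = Css × CL.
Dose = Css × CL × τ = 28.7 × 9.340 × 5.70 = 1528 mg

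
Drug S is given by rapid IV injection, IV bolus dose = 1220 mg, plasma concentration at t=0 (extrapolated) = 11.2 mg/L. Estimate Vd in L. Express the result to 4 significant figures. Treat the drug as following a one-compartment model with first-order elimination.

Vd = Dose / C₀ = 1220 / 11.2 = 108.9 L

108.9 L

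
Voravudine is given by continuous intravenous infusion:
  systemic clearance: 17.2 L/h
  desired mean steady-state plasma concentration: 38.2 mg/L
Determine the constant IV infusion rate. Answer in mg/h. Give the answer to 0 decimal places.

At steady state, infusion rate R₀ = Css × CL = 38.2 × 17.20 = 657.0 mg/h

657 mg/h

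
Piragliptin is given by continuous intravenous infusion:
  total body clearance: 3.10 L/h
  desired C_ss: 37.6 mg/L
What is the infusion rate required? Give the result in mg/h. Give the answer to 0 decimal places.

117 mg/h

At steady state, infusion rate R₀ = Css × CL = 37.6 × 3.100 = 116.6 mg/h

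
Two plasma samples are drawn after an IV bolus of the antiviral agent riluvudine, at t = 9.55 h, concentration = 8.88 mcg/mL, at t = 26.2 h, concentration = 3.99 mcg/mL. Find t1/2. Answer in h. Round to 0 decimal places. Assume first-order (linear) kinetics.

14 h

k = ln(C₁/C₂) / (t₂ − t₁) = ln(8.88/3.99) / (26.2 − 9.55)
  = 0.8000 / 16.65 = 0.04805 h⁻¹
t½ = ln2 / k = 0.693147 / 0.04805 = 14.43 h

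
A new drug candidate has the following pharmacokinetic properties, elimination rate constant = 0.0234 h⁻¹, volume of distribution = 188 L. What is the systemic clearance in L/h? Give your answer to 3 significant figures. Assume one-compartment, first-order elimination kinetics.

4.40 L/h

CL = k × Vd = 0.0234 × 188 = 4.399 L/h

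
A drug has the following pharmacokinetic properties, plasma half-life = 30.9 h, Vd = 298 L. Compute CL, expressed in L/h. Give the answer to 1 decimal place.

k = ln2 / t½ = 0.693147 / 30.9 = 0.02243 h⁻¹
CL = k × Vd = 0.02243 × 298 = 6.684 L/h

6.7 L/h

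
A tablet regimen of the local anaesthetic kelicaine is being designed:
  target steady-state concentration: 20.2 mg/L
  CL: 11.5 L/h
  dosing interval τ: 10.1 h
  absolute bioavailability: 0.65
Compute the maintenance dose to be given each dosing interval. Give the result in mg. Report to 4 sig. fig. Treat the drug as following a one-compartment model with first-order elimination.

At steady state, F × (Dose/τ) = Css × CL.
Dose = Css × CL × τ / F = 20.2 × 11.50 × 10.1 / 0.65 = 3610 mg

3610 mg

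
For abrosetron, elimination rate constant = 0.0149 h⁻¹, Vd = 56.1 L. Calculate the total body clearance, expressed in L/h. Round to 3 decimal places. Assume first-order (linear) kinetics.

0.836 L/h

CL = k × Vd = 0.0149 × 56.1 = 0.8359 L/h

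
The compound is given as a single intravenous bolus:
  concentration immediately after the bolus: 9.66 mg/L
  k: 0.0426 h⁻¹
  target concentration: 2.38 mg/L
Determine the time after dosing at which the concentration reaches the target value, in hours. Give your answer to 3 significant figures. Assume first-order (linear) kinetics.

32.9 h

t = ln(C₀ / C) / k = ln(9.660 / 2.38) / 0.04260
  = ln(4.059) / 0.04260 = 1.401 / 0.04260 = 32.89 h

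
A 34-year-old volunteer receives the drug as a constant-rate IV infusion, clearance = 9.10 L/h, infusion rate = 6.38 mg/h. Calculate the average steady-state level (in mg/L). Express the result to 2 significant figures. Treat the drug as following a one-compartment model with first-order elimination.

At steady state Css = R₀ / CL = 6.38 / 9.100 = 0.7011 mg/L

0.70 mg/L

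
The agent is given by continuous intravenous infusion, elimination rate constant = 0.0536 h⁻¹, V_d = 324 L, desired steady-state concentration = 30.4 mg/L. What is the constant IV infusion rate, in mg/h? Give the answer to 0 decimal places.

528 mg/h

CL = k × Vd = 0.05360 × 324 = 17.37 L/h
At steady state, infusion rate R₀ = Css × CL = 30.4 × 17.37 = 528.0 mg/h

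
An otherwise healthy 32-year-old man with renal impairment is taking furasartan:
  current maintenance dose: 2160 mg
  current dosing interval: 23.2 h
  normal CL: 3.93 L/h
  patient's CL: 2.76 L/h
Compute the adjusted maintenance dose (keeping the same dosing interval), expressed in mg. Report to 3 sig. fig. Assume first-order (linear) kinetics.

1520 mg

To keep the same average steady-state level, dosing rate must scale with clearance.
CL ratio = 2.76 / 3.93 = 0.7023
New dose (same interval) = 2160 × 0.7023 = 1517 mg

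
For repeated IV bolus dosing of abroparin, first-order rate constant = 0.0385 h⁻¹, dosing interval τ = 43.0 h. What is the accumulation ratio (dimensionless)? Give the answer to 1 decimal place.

1.2

e^(−kτ) = e^(−0.03850 × 43.0) = 0.1910
Accumulation ratio R = 1 / (1 − e^(−kτ)) = 1 / (1 − 0.1910) = 1.236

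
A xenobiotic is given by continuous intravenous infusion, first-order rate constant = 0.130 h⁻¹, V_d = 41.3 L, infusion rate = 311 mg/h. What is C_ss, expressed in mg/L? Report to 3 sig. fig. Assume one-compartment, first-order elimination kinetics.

CL = k × Vd = 0.1300 × 41.3 = 5.369 L/h
At steady state Css = R₀ / CL = 311 / 5.369 = 57.93 mg/L

57.9 mg/L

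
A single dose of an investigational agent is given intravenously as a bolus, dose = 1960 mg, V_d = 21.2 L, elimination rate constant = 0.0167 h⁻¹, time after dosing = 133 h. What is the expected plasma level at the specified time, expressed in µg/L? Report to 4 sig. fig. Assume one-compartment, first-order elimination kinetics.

10030 µg/L

C₀ = Dose / Vd = 1960 / 21.2 = 92.45 mg/L
C = C₀ · e^(−k·t) = 92.45 × e^(−0.01670 × 133)
  = 92.45 × 0.1085 = 10.03 mg/L
Convert: 10.03 mg/L × 1000 = 10030 µg/L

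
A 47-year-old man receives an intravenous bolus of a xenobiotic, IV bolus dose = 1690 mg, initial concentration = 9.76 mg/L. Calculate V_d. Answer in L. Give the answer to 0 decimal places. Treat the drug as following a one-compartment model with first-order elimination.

173 L

Vd = Dose / C₀ = 1690 / 9.76 = 173.2 L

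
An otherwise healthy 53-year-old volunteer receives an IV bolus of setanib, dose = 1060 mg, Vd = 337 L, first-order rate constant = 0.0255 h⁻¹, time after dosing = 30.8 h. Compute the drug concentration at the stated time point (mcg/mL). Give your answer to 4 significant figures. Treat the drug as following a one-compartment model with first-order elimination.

1.434 mcg/mL

C₀ = Dose / Vd = 1060 / 337 = 3.145 mg/L
C = C₀ · e^(−k·t) = 3.145 × e^(−0.02550 × 30.8)
  = 3.145 × 0.4559 = 1.434 mg/L
(1.434 mg/L = 1.434 mcg/mL)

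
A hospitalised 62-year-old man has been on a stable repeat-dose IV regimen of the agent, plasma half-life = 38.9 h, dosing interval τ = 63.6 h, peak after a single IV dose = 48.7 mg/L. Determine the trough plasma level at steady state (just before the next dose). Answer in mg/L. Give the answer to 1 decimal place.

23.1 mg/L

k = ln2 / t½ = 0.693147 / 38.9 = 0.01782 h⁻¹
e^(−kτ) = e^(−0.01782 × 63.6) = 0.3220
Accumulation ratio R = 1 / (1 − e^(−kτ)) = 1 / (1 − 0.3220) = 1.475
Steady-state trough = C₀ × R × e^(−kτ) = 48.7 × 1.475 × 0.3220 = 23.13 mg/L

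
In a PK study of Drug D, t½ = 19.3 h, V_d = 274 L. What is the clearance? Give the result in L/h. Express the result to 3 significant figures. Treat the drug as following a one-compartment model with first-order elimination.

k = ln2 / t½ = 0.693147 / 19.3 = 0.03591 h⁻¹
CL = k × Vd = 0.03591 × 274 = 9.839 L/h

9.84 L/h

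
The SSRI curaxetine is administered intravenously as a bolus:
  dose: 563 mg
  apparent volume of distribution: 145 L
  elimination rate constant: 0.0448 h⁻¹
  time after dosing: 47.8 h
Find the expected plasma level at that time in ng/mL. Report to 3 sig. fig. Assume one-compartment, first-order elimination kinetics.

456 ng/mL

C₀ = Dose / Vd = 563.0 / 145 = 3.883 mg/L
C = C₀ · e^(−k·t) = 3.883 × e^(−0.04480 × 47.8)
  = 3.883 × 0.1175 = 0.4563 mg/L
Convert: 0.4563 mg/L × 1000 = 456.3 ng/mL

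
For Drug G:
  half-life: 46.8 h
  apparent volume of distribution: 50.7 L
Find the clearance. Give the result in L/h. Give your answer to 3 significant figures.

0.751 L/h

k = ln2 / t½ = 0.693147 / 46.8 = 0.01481 h⁻¹
CL = k × Vd = 0.01481 × 50.7 = 0.7509 L/h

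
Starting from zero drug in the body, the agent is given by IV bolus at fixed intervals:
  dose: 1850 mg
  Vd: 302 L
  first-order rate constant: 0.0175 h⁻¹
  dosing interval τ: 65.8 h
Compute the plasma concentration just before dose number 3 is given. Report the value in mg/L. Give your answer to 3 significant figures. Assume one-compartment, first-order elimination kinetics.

C₀ per dose = Dose / Vd = 1850 / 302 = 6.126 mg/L
Fraction remaining after one interval: r = e^(−kτ) = e^(−0.01750 × 65.8) = 0.3162
Before dose 3, 2 doses have been given (aged 1τ, 2τ).
C_trough = C₀ × (r + r²) = 6.126 × (0.3162 + 0.09998) = 2.550 mg/L

2.55 mg/L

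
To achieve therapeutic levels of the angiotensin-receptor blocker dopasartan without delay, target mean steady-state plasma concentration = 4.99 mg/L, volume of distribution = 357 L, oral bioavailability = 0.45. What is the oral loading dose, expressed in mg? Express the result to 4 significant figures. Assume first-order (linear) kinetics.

LD = Css × Vd / F = 4.99 × 357 / 0.45 = 3959 mg

3959 mg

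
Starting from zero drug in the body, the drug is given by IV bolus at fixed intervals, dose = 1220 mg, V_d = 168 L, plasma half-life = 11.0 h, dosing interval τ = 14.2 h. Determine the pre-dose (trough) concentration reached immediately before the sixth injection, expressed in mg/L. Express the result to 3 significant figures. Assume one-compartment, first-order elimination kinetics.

C₀ per dose = Dose / Vd = 1220 / 168 = 7.262 mg/L
k = ln2 / t½ = 0.693147 / 11.0 = 0.06301 h⁻¹
Fraction remaining after one interval: r = e^(−kτ) = e^(−0.06301 × 14.2) = 0.4087
Before dose 6, 5 doses have been given (aged 1τ, 2τ, 3τ, 4τ, 5τ).
C_trough = C₀ × (r + r² + … + r^5) = C₀ × r(1−r^5)/(1−r)
        = 7.262 × 0.4087 × (1 − 0.01140) / (1 − 0.4087) = 4.962 mg/L

4.96 mg/L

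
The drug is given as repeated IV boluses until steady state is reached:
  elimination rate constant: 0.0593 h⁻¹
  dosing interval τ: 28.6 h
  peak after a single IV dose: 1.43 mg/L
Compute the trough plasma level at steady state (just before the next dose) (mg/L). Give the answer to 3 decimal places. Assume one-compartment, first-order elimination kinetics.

0.321 mg/L

e^(−kτ) = e^(−0.05930 × 28.6) = 0.1834
Accumulation ratio R = 1 / (1 − e^(−kτ)) = 1 / (1 − 0.1834) = 1.225
Steady-state trough = C₀ × R × e^(−kτ) = 1.43 × 1.225 × 0.1834 = 0.3213 mg/L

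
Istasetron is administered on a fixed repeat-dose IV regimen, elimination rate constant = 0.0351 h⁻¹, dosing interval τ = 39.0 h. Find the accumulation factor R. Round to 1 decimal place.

1.3

e^(−kτ) = e^(−0.03510 × 39.0) = 0.2544
Accumulation ratio R = 1 / (1 − e^(−kτ)) = 1 / (1 − 0.2544) = 1.341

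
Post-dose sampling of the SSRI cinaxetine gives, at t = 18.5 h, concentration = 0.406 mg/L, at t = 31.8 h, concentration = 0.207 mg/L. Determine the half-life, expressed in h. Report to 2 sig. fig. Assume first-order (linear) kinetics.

k = ln(C₁/C₂) / (t₂ − t₁) = ln(0.406/0.207) / (31.8 − 18.5)
  = 0.6736 / 13.30 = 0.05065 h⁻¹
t½ = ln2 / k = 0.693147 / 0.05065 = 13.69 h

14 h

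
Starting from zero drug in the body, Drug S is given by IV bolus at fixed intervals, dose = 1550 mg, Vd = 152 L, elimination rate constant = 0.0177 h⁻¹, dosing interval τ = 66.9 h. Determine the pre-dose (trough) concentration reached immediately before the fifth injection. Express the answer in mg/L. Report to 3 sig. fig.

4.46 mg/L

C₀ per dose = Dose / Vd = 1550 / 152 = 10.20 mg/L
Fraction remaining after one interval: r = e^(−kτ) = e^(−0.01770 × 66.9) = 0.3060
Before dose 5, 4 doses have been given (aged 1τ, 2τ, 3τ, 4τ).
C_trough = C₀ × (r + r² + … + r^4) = C₀ × r(1−r^4)/(1−r)
        = 10.20 × 0.3060 × (1 − 0.008768) / (1 − 0.3060) = 4.458 mg/L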